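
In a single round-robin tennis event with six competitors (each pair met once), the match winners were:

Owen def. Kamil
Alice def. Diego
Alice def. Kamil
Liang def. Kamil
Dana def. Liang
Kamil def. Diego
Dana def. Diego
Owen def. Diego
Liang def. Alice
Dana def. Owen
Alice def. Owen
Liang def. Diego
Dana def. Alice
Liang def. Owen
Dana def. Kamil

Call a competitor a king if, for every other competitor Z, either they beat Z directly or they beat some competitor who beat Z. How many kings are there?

Alice cannot reach Liang, Dana in two steps.
Liang cannot reach Dana in two steps.
Diego cannot reach Alice, Liang, Dana, Kamil, Owen in two steps.
Dana reaches everyone (king).
Kamil cannot reach Alice, Liang, Dana, Owen in two steps.
Owen cannot reach Alice, Liang, Dana in two steps.
Kings: Dana — 1.

1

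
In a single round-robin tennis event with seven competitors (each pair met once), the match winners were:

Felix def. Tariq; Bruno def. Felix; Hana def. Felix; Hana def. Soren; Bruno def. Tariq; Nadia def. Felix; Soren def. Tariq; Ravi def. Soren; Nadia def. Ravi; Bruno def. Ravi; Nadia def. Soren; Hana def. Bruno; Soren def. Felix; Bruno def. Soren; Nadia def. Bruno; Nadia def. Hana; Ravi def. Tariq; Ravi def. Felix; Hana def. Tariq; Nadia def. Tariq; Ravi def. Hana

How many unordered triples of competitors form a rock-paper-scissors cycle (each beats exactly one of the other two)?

Win totals: Ravi 4, Nadia 6, Hana 4, Bruno 4, Tariq 0, Felix 1, Soren 2.
A competitor with w wins dominates both others in C(w,2) triples; summing gives 6 + 15 + 6 + 6 + 0 + 0 + 1 = 34 transitive triples.
Total triples C(7,3) = 35, so cyclic triples = 35 − 34 = 1.

1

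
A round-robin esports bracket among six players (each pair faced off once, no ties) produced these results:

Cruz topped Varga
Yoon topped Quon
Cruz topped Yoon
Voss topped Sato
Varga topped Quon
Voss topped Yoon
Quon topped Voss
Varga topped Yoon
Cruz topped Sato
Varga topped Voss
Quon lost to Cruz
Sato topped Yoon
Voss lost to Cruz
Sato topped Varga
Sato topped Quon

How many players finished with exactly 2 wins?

1

Win totals: Voss 2, Sato 3, Quon 1, Yoon 1, Cruz 5, Varga 3.
Exactly 2: Voss — 1 player.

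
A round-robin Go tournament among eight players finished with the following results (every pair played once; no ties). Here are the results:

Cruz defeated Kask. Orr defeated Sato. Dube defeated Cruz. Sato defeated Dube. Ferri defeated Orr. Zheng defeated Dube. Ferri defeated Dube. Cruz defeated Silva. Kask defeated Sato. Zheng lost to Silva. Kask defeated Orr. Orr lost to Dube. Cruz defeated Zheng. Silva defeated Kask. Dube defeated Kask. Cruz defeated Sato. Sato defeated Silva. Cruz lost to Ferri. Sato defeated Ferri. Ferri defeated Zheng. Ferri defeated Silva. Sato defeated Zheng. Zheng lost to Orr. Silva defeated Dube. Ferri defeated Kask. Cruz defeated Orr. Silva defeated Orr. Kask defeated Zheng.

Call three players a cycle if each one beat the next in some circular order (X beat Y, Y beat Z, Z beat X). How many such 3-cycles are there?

Win totals: Kask 3, Ferri 6, Orr 2, Cruz 5, Zheng 1, Silva 4, Dube 3, Sato 4.
A player with w wins dominates both others in C(w,2) triples; summing gives 3 + 15 + 1 + 10 + 0 + 6 + 3 + 6 = 44 transitive triples.
Total triples C(8,3) = 56, so cyclic triples = 56 − 44 = 12.

12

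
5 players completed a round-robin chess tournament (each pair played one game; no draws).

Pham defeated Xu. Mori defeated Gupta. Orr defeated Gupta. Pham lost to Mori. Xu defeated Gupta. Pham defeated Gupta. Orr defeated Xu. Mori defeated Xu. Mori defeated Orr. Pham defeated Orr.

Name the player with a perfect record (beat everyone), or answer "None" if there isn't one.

Mori has 4 wins out of 4 opponents — a perfect record.

Mori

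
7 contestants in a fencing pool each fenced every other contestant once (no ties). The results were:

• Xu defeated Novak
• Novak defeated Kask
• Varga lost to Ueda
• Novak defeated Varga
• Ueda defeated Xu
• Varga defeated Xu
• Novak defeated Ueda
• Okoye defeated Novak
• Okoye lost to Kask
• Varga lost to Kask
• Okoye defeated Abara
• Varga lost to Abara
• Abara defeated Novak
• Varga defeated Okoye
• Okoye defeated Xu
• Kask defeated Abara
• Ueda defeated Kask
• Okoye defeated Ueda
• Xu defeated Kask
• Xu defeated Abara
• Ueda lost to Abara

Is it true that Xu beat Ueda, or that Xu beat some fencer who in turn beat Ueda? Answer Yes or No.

Yes

Xu did not beat Ueda directly.
Xu beat Kask, Novak, Abara. Of those, Novak beat Ueda.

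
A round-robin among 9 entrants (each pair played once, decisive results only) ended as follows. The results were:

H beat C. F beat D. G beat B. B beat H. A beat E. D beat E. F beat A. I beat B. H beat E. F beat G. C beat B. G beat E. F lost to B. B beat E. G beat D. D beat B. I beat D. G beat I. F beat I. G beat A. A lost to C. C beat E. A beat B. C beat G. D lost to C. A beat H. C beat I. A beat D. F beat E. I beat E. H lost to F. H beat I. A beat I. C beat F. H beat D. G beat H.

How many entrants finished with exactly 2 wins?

Win totals: A 5, B 3, C 7, D 2, E 0, F 6, G 6, H 4, I 3.
Exactly 2: D — 1 entrant.

1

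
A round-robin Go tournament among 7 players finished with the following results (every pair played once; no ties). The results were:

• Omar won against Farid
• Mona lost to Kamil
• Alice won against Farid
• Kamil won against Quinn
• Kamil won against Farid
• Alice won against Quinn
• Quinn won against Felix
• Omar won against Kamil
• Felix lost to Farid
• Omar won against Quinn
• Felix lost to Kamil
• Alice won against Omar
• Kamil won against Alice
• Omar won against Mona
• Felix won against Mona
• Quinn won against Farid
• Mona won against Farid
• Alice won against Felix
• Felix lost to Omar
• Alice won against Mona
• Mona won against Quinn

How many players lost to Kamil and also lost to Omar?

Kamil beat: Felix, Quinn, Farid, Mona, Alice.
Omar beat: Kamil, Felix, Quinn, Farid, Mona.
Both beat: Felix, Quinn, Farid, Mona — 4.

4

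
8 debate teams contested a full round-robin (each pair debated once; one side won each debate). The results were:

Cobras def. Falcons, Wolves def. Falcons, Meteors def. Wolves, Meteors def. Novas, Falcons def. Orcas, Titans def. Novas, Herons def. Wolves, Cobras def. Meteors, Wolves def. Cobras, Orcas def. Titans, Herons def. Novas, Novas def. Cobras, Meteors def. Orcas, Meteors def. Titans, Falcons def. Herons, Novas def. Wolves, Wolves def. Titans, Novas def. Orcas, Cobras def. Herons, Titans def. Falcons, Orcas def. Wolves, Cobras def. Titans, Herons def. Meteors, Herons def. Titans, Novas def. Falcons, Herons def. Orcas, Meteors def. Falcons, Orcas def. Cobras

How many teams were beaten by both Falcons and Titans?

Falcons beat: Herons, Orcas.
Titans beat: Falcons, Novas.
No one was beaten by both.

0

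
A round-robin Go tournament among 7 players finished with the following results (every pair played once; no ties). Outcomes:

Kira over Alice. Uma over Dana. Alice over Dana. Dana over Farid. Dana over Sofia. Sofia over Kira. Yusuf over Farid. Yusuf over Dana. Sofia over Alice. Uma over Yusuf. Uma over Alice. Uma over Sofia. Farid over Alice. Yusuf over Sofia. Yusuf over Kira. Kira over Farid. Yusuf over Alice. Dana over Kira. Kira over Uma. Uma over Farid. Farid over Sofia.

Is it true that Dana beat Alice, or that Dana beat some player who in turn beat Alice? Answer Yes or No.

Dana did not beat Alice directly.
Dana beat Kira, Farid, Sofia. Of those, Kira beat Alice.

Yes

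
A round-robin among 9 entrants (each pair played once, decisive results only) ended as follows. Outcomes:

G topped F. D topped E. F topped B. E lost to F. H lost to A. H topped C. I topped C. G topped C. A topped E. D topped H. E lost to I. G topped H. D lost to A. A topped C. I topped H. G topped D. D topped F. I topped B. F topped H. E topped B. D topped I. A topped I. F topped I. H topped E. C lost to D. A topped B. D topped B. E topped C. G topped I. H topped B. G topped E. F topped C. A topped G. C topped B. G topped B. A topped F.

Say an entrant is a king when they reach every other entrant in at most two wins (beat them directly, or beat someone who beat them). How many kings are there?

1

A reaches everyone (king).
B cannot reach A, C, D, E, F, G, H, I in two steps.
C cannot reach A, D, E, F, G, H, I in two steps.
D cannot reach A, G in two steps.
E cannot reach A, D, F, G, H, I in two steps.
F cannot reach A, D, G in two steps.
G cannot reach A in two steps.
H cannot reach A, D, F, G, I in two steps.
I cannot reach A, D, F, G in two steps.
Kings: A — 1.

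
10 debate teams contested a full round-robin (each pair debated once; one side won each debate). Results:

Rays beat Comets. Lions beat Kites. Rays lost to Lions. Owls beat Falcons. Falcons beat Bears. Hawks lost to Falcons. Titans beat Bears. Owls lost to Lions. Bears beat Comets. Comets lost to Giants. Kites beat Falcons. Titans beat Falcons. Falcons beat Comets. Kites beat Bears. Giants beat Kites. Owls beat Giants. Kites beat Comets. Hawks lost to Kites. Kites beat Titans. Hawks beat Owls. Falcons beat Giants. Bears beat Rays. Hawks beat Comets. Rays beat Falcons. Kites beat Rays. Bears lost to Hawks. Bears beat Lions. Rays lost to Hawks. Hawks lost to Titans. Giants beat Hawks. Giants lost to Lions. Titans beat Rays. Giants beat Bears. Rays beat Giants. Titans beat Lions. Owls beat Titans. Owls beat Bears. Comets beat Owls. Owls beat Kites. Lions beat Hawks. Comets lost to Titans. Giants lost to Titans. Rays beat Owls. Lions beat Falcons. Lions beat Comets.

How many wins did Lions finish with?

Lions' results: beat Falcons, Giants, Kites, Rays, Owls, Comets, Hawks; lost to Titans, Bears.
That is 7 wins.

7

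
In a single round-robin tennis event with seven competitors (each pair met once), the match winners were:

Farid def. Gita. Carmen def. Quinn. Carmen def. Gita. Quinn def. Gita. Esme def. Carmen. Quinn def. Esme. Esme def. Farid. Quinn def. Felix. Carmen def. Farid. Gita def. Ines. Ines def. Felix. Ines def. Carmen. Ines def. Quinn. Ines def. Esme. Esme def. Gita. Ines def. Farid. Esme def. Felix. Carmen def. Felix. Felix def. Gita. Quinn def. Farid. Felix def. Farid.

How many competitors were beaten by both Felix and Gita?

0

Felix beat: Gita, Farid.
Gita beat: Ines.
No one was beaten by both.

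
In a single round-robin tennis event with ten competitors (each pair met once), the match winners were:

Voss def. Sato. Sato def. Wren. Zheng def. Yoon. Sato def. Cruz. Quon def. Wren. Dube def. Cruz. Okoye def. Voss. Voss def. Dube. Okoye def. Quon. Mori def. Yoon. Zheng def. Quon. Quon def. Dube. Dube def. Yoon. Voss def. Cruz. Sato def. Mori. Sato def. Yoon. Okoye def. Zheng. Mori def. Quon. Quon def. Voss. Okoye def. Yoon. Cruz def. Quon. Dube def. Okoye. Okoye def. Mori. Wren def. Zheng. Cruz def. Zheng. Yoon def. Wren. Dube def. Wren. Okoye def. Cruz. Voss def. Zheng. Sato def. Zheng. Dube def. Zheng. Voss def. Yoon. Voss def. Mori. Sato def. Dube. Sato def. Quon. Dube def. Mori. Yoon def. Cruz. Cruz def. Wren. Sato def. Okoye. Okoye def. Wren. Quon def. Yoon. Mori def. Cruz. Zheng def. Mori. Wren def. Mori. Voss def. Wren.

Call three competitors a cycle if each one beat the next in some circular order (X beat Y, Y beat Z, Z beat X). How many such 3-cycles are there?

Win totals: Mori 3, Dube 6, Voss 7, Sato 8, Okoye 7, Quon 4, Wren 2, Yoon 2, Zheng 3, Cruz 3.
A competitor with w wins dominates both others in C(w,2) triples; summing gives 3 + 15 + 21 + 28 + 21 + 6 + 1 + 1 + 3 + 3 = 102 transitive triples.
Total triples C(10,3) = 120, so cyclic triples = 120 − 102 = 18.

18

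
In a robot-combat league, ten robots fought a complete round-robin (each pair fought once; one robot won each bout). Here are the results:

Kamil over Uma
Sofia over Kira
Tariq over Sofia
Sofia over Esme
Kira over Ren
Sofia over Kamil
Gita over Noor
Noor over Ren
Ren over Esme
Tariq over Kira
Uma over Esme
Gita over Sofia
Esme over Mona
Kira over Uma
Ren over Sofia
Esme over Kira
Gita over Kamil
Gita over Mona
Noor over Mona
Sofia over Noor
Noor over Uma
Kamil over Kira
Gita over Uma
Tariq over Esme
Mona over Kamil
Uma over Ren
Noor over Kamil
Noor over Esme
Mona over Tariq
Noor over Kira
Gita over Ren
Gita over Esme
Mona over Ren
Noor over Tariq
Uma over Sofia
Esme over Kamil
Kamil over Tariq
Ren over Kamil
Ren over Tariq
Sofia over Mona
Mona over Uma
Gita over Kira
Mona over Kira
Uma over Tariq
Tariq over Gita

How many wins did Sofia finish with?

Sofia's results: beat Mona, Kamil, Kira, Esme, Noor; lost to Uma, Gita, Tariq, Ren.
That is 5 wins.

5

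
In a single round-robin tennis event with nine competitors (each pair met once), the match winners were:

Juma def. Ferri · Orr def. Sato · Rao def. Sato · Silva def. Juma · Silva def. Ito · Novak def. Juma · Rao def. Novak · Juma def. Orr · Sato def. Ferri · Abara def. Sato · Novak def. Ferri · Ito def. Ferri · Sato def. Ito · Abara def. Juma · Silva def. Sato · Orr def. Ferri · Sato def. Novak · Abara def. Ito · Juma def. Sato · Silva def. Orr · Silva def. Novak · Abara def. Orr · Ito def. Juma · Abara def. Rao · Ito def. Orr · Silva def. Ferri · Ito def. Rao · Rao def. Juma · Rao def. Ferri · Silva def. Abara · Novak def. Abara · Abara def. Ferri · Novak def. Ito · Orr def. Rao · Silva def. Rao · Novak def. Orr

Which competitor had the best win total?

Win totals: Novak 5, Orr 3, Rao 4, Ito 4, Abara 6, Ferri 0, Sato 3, Juma 3, Silva 8.
Silva leads with 8 wins (next highest: 6).

Silva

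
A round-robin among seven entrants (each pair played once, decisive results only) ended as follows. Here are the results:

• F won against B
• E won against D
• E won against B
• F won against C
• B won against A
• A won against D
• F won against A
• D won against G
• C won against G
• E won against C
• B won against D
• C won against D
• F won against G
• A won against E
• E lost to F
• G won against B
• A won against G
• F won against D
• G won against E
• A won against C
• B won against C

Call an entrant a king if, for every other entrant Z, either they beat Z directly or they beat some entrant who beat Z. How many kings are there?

A cannot reach F in two steps.
B cannot reach F in two steps.
C cannot reach A, F in two steps.
D cannot reach A, C, F in two steps.
E cannot reach F in two steps.
F reaches everyone (king).
G cannot reach F in two steps.
Kings: F — 1.

1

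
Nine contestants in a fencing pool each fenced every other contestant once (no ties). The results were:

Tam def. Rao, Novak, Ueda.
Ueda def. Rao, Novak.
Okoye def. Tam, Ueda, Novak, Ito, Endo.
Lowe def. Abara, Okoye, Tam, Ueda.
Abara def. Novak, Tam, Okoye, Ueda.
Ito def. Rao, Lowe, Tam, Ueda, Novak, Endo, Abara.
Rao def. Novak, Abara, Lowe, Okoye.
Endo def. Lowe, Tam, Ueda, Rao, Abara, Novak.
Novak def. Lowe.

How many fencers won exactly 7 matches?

Win totals: Rao 4, Tam 3, Abara 4, Okoye 5, Ueda 2, Novak 1, Ito 7, Lowe 4, Endo 6.
Exactly 7: Ito — 1 fencer.

1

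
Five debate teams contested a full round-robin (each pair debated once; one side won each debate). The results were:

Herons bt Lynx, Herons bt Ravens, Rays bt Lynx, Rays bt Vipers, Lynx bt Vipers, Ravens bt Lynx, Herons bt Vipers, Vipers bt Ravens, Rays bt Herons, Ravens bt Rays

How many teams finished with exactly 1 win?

2

Win totals: Vipers 1, Ravens 2, Lynx 1, Herons 3, Rays 3.
Exactly 1: Vipers, Lynx — 2 teams.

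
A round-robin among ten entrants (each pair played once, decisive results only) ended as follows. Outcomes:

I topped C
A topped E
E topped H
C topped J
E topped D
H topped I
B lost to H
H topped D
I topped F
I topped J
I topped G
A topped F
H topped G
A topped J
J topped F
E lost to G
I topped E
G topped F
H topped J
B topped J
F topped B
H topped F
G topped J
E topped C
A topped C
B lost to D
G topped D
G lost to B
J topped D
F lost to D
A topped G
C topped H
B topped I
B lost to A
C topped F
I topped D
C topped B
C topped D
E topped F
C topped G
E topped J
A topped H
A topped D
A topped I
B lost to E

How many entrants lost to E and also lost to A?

E beat: B, C, D, F, H, J.
A beat: B, C, D, E, F, G, H, I, J.
Both beat: B, C, D, F, H, J — 6.

6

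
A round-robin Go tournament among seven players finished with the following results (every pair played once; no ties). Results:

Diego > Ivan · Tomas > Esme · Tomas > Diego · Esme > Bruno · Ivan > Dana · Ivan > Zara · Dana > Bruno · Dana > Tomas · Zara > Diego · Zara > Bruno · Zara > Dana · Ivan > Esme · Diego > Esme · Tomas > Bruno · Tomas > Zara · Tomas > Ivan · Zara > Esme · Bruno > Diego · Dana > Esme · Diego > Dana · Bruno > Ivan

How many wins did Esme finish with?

1

Esme's results: beat Bruno; lost to Diego, Ivan, Tomas, Zara, Dana.
That is 1 win.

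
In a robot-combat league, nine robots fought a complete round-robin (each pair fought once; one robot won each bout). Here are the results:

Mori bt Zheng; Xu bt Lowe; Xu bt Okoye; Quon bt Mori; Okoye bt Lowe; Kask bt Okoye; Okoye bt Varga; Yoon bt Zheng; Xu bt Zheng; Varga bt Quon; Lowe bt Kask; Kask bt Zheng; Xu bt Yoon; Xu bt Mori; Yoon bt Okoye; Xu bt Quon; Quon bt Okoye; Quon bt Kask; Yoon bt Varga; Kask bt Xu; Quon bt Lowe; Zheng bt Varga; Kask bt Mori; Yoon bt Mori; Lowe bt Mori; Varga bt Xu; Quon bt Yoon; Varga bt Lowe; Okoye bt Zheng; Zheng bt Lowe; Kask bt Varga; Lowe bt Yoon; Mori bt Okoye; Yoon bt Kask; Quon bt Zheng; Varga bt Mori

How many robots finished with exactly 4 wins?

1

Win totals: Yoon 5, Okoye 3, Zheng 2, Varga 4, Kask 5, Mori 2, Lowe 3, Xu 6, Quon 6.
Exactly 4: Varga — 1 robot.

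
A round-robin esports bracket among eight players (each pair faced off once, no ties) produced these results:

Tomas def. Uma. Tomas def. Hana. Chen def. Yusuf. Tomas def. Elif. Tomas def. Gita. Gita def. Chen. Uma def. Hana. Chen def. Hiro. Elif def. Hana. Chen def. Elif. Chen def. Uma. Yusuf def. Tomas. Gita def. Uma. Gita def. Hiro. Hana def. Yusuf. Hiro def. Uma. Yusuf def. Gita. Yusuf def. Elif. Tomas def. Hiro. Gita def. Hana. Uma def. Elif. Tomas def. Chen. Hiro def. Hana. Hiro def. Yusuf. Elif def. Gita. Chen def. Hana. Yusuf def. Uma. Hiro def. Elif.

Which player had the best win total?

Win totals: Uma 2, Chen 5, Hiro 4, Tomas 6, Yusuf 4, Hana 1, Gita 4, Elif 2.
Tomas leads with 6 wins (next highest: 5).

Tomas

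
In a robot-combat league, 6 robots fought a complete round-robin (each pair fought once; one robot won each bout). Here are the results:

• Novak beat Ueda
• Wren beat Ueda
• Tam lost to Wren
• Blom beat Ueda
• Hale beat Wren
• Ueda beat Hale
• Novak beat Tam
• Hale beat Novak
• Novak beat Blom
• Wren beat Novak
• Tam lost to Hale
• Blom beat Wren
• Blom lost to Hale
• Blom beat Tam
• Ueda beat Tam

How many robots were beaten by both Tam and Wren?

0

Tam beat: no one.
Wren beat: Novak, Tam, Ueda.
No one was beaten by both.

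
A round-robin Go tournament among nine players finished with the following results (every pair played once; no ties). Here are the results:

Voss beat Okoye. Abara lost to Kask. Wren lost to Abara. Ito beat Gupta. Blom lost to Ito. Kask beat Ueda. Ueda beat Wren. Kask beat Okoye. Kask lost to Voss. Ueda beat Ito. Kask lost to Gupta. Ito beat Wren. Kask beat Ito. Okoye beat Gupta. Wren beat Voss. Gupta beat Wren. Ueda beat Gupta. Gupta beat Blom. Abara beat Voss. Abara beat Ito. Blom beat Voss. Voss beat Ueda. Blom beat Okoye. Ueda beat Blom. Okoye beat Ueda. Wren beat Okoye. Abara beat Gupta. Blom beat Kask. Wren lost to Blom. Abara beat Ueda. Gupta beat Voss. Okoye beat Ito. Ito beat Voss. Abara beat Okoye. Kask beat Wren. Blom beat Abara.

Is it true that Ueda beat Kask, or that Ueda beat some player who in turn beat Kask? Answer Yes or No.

Yes

Ueda did not beat Kask directly.
Ueda beat Ito, Gupta, Wren, Blom. Of those, Gupta beat Kask.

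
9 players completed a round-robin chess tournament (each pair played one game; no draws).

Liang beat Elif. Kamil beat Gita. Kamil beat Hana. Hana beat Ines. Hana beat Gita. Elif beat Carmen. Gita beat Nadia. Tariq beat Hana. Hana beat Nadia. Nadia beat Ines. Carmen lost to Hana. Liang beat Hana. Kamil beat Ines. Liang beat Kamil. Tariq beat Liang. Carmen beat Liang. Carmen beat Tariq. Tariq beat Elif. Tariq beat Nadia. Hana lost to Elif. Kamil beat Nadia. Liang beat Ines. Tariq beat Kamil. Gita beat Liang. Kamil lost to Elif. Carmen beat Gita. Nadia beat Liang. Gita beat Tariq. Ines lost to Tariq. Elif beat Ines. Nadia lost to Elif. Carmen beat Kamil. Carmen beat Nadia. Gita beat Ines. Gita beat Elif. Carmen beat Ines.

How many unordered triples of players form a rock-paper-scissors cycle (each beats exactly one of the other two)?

15

Win totals: Kamil 4, Elif 5, Liang 4, Hana 4, Nadia 2, Gita 5, Carmen 6, Tariq 6, Ines 0.
A player with w wins dominates both others in C(w,2) triples; summing gives 6 + 10 + 6 + 6 + 1 + 10 + 15 + 15 + 0 = 69 transitive triples.
Total triples C(9,3) = 84, so cyclic triples = 84 − 69 = 15.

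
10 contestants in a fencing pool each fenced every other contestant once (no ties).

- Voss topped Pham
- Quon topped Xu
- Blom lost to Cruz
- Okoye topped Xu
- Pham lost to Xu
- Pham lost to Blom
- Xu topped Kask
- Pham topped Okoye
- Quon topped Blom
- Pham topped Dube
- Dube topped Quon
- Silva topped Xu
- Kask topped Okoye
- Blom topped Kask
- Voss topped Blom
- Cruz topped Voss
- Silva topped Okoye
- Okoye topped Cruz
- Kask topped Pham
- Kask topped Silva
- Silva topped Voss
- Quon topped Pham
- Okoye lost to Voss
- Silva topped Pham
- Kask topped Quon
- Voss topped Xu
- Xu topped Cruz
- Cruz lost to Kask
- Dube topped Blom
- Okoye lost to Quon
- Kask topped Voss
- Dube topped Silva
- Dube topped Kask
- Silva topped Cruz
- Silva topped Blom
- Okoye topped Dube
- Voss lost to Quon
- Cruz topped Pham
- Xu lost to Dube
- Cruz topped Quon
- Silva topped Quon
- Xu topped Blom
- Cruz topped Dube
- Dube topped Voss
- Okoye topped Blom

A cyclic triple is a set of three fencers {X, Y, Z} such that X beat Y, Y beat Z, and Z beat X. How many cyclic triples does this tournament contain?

29

Win totals: Voss 4, Cruz 5, Quon 5, Dube 6, Xu 4, Blom 2, Pham 2, Silva 7, Okoye 4, Kask 6.
A fencer with w wins dominates both others in C(w,2) triples; summing gives 6 + 10 + 10 + 15 + 6 + 1 + 1 + 21 + 6 + 15 = 91 transitive triples.
Total triples C(10,3) = 120, so cyclic triples = 120 − 91 = 29.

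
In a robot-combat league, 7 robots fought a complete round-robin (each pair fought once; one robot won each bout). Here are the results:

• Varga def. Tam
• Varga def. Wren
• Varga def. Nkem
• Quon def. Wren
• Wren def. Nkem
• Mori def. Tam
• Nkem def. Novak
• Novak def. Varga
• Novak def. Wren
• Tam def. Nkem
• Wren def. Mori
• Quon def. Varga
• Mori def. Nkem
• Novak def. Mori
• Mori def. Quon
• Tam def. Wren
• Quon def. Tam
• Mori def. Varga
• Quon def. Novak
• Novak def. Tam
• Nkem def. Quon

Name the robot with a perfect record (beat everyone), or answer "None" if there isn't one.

Highest win total is Quon with 4 (out of 6 possible).
Quon lost to Nkem, Mori, so no robot went undefeated.

None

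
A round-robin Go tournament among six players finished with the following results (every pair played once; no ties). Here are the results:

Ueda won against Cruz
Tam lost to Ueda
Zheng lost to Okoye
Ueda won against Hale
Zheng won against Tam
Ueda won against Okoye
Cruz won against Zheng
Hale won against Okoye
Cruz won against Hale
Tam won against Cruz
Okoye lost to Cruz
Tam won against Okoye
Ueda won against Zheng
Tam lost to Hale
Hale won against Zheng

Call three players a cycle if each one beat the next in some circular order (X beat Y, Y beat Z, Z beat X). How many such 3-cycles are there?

3

Win totals: Zheng 1, Hale 3, Ueda 5, Tam 2, Cruz 3, Okoye 1.
A player with w wins dominates both others in C(w,2) triples; summing gives 0 + 3 + 10 + 1 + 3 + 0 = 17 transitive triples.
Total triples C(6,3) = 20, so cyclic triples = 20 − 17 = 3.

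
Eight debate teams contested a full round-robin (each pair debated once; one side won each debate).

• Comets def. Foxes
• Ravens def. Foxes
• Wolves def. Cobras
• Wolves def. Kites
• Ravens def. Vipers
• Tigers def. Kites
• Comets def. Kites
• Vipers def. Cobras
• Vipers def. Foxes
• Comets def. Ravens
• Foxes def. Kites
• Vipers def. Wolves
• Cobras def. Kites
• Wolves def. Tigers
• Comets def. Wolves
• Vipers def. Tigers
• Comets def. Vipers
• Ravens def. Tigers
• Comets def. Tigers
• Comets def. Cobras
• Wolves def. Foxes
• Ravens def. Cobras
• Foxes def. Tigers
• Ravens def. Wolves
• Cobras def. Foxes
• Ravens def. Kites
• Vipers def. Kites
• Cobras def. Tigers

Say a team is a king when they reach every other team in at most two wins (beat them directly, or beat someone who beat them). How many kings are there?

Foxes cannot reach Vipers, Wolves, Comets, Ravens, Cobras in two steps.
Vipers cannot reach Comets, Ravens in two steps.
Wolves cannot reach Vipers, Comets, Ravens in two steps.
Tigers cannot reach Foxes, Vipers, Wolves, Comets, Ravens, Cobras in two steps.
Comets reaches everyone (king).
Kites cannot reach Foxes, Vipers, Wolves, Tigers, Comets, Ravens, Cobras in two steps.
Ravens cannot reach Comets in two steps.
Cobras cannot reach Vipers, Wolves, Comets, Ravens in two steps.
Kings: Comets — 1.

1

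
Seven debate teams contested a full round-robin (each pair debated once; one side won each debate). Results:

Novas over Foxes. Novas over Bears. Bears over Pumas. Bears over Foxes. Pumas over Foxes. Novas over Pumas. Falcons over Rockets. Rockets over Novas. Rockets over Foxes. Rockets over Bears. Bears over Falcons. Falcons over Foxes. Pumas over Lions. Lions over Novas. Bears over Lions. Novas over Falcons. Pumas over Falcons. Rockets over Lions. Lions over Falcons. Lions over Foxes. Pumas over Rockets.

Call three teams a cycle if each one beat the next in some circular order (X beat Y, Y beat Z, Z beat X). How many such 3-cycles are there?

Win totals: Pumas 4, Bears 4, Lions 3, Foxes 0, Novas 4, Falcons 2, Rockets 4.
A team with w wins dominates both others in C(w,2) triples; summing gives 6 + 6 + 3 + 0 + 6 + 1 + 6 = 28 transitive triples.
Total triples C(7,3) = 35, so cyclic triples = 35 − 28 = 7.

7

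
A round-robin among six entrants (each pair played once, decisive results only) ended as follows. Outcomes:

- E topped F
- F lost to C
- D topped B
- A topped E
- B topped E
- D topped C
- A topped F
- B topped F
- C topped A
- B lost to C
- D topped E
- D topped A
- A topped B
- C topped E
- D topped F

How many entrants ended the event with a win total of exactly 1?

Win totals: A 3, B 2, C 4, D 5, E 1, F 0.
Exactly 1: E — 1 entrant.

1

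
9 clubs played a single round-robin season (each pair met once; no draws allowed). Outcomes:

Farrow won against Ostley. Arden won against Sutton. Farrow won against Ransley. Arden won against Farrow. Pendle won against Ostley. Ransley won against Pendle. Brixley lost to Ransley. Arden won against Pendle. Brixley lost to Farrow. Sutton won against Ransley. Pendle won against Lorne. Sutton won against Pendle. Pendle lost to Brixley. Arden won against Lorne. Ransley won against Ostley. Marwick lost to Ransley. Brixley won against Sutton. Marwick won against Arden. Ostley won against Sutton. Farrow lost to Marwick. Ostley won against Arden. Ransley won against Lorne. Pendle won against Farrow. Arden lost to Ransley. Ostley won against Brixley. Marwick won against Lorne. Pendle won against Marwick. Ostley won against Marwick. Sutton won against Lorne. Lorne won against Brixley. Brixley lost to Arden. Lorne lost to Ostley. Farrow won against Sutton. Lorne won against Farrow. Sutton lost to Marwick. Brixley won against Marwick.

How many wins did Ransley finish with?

6

Ransley's results: beat Brixley, Ostley, Marwick, Lorne, Arden, Pendle; lost to Sutton, Farrow.
That is 6 wins.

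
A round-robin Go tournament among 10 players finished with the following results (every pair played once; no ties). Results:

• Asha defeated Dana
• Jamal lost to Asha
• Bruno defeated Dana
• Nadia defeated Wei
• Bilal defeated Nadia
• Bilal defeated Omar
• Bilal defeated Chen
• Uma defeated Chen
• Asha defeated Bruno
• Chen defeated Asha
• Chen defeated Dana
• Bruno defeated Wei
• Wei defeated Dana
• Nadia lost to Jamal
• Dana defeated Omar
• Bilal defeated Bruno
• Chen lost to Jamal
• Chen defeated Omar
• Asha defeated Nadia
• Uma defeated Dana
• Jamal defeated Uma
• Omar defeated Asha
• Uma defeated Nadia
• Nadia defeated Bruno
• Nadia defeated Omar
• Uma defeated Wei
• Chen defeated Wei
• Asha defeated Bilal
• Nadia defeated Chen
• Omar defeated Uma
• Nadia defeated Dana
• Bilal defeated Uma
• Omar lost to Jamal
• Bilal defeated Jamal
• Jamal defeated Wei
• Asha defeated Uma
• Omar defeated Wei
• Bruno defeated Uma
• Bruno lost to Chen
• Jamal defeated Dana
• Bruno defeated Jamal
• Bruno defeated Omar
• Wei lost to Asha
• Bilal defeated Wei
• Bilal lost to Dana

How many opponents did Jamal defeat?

Jamal's results: beat Omar, Nadia, Wei, Dana, Uma, Chen; lost to Bruno, Bilal, Asha.
That is 6 wins.

6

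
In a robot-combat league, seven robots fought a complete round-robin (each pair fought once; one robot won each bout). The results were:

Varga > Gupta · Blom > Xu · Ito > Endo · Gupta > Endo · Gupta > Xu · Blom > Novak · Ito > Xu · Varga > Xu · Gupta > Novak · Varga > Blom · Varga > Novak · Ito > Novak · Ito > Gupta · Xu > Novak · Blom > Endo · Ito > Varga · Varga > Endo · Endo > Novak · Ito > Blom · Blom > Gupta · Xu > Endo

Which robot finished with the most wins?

Ito

Win totals: Gupta 3, Blom 4, Varga 5, Novak 0, Xu 2, Ito 6, Endo 1.
Ito leads with 6 wins (next highest: 5).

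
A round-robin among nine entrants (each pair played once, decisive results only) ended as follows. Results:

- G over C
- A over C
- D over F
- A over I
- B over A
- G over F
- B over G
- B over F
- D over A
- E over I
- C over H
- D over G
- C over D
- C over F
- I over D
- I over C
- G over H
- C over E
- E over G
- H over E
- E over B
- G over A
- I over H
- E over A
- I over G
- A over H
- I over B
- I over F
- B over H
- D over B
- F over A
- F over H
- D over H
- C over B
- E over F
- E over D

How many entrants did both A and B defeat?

A beat: C, H, I.
B beat: A, F, G, H.
Both beat: H — 1.

1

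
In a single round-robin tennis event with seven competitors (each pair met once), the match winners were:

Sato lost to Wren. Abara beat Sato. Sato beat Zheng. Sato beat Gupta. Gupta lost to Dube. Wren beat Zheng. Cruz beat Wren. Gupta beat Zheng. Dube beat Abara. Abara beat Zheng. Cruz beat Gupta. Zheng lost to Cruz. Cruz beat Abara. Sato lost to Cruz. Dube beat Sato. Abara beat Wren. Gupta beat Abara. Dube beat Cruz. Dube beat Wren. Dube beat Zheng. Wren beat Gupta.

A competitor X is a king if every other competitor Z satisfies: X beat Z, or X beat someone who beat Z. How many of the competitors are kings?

Sato cannot reach Dube, Wren, Cruz in two steps.
Gupta cannot reach Dube, Cruz in two steps.
Zheng cannot reach Sato, Gupta, Dube, Wren, Abara, Cruz in two steps.
Dube reaches everyone (king).
Wren cannot reach Dube, Cruz in two steps.
Abara cannot reach Dube, Cruz in two steps.
Cruz cannot reach Dube in two steps.
Kings: Dube — 1.

1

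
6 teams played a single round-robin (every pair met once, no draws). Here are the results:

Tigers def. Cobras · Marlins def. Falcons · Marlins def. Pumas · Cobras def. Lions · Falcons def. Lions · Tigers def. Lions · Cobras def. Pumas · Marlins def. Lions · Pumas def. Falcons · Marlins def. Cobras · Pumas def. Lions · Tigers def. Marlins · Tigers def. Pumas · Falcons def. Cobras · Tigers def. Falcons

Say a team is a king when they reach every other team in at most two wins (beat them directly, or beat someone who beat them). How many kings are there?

Pumas cannot reach Marlins, Tigers in two steps.
Marlins cannot reach Tigers in two steps.
Falcons cannot reach Marlins, Tigers in two steps.
Cobras cannot reach Marlins, Tigers in two steps.
Tigers reaches everyone (king).
Lions cannot reach Pumas, Marlins, Falcons, Cobras, Tigers in two steps.
Kings: Tigers — 1.

1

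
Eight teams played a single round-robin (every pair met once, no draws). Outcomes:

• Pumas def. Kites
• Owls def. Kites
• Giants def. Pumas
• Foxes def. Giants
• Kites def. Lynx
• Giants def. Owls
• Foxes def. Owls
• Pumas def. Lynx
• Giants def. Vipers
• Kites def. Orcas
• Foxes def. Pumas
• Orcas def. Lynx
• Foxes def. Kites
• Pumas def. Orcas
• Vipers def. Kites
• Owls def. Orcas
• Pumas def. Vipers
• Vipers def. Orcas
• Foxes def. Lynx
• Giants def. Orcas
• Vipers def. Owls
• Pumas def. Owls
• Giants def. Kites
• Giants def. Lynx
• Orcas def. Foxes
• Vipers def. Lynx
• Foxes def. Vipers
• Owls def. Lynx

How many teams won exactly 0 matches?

Win totals: Orcas 2, Kites 2, Foxes 6, Owls 3, Giants 6, Lynx 0, Vipers 4, Pumas 5.
Exactly 0: Lynx — 1 team.

1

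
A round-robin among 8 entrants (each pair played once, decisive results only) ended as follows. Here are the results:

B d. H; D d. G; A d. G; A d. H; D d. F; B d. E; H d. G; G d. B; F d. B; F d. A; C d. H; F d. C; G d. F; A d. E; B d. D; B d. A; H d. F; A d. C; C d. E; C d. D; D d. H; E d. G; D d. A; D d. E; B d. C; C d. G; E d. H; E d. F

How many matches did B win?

B's results: beat A, C, D, E, H; lost to F, G.
That is 5 wins.

5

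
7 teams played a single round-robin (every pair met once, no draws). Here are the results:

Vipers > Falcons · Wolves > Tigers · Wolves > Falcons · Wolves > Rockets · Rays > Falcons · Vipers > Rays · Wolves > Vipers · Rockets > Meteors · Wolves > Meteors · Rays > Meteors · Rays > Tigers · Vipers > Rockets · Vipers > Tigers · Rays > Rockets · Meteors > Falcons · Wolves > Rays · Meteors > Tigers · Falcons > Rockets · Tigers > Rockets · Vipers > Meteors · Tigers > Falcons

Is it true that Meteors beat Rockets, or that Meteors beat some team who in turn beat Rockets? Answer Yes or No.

Yes

Meteors did not beat Rockets directly.
Meteors beat Tigers, Falcons. Of those, Tigers beat Rockets.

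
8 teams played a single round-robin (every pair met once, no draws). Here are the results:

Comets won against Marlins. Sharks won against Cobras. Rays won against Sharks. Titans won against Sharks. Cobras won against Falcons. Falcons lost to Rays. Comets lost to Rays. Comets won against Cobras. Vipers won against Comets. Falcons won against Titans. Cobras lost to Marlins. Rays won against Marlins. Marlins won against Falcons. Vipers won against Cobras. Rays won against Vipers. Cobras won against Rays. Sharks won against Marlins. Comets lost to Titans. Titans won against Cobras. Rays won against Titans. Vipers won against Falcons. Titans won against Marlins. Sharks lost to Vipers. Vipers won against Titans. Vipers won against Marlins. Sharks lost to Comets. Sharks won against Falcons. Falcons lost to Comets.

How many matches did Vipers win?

Vipers' results: beat Comets, Cobras, Falcons, Marlins, Titans, Sharks; lost to Rays.
That is 6 wins.

6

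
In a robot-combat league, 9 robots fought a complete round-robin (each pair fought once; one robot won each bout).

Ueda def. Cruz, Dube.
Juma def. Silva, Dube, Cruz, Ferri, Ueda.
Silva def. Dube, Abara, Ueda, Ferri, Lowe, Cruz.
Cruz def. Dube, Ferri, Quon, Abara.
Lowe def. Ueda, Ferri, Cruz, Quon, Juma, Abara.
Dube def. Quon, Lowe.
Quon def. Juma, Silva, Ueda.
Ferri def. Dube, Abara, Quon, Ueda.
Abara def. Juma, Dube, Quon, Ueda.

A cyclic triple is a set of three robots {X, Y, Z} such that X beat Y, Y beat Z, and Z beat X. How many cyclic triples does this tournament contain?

Win totals: Silva 6, Quon 3, Ferri 4, Juma 5, Cruz 4, Dube 2, Ueda 2, Abara 4, Lowe 6.
A robot with w wins dominates both others in C(w,2) triples; summing gives 15 + 3 + 6 + 10 + 6 + 1 + 1 + 6 + 15 = 63 transitive triples.
Total triples C(9,3) = 84, so cyclic triples = 84 − 63 = 21.

21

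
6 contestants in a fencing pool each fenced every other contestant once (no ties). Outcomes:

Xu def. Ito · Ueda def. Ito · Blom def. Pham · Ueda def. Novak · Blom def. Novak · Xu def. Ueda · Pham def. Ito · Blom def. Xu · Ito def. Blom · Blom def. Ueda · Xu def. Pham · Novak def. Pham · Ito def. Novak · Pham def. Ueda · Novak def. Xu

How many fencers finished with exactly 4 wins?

1

Win totals: Novak 2, Pham 2, Ueda 2, Xu 3, Blom 4, Ito 2.
Exactly 4: Blom — 1 fencer.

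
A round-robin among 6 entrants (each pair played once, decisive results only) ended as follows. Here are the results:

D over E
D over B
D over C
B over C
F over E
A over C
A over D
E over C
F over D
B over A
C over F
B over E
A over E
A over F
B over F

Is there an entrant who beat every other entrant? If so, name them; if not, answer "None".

Highest win total is B with 4 (out of 5 possible).
B lost to D, so no entrant went undefeated.

None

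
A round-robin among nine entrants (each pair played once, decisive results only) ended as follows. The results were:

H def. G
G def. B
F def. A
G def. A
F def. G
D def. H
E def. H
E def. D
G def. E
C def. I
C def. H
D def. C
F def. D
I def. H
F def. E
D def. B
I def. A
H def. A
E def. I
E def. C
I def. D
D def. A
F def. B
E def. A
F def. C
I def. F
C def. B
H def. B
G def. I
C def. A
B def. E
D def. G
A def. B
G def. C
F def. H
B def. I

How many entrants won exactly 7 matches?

Win totals: A 1, B 2, C 4, D 5, E 5, F 7, G 5, H 3, I 4.
Exactly 7: F — 1 entrant.

1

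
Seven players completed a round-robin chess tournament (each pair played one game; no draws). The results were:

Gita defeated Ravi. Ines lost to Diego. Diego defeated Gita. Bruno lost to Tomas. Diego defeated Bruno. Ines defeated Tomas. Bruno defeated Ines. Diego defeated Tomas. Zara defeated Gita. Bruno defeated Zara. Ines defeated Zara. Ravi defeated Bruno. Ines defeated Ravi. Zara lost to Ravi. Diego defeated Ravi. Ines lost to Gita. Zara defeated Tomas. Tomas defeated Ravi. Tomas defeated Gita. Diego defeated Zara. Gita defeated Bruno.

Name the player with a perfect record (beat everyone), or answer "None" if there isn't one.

Diego

Diego has 6 wins out of 6 opponents — a perfect record.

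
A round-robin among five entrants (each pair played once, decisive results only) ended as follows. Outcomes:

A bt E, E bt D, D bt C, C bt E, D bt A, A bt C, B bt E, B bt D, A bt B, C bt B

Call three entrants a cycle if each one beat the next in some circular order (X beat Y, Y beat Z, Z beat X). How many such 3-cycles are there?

4

Of the C(5,3) = 10 triples, the cyclic ones are: {A, B, D}; {A, D, E}; {B, C, D}; {C, D, E}.
That is 4.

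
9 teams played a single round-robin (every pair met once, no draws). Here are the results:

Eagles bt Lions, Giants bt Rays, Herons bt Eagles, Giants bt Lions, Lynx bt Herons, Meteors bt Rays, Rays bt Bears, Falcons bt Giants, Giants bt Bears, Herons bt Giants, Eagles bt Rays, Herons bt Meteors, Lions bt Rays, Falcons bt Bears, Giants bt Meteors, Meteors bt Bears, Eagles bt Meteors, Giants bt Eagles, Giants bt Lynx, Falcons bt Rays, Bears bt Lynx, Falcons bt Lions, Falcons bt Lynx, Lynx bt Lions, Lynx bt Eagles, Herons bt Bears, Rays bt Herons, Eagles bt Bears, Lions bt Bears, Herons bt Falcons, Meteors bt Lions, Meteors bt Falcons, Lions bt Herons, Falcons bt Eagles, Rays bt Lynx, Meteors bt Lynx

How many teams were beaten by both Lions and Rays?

2

Lions beat: Bears, Herons, Rays.
Rays beat: Bears, Herons, Lynx.
Both beat: Bears, Herons — 2.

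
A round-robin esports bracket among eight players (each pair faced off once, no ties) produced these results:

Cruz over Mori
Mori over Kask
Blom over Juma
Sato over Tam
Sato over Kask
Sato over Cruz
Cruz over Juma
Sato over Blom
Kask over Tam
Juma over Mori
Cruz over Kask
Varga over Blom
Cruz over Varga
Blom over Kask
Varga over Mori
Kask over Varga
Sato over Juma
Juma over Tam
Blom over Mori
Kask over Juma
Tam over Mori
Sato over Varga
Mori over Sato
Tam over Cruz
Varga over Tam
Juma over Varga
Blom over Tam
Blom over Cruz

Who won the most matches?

Sato

Win totals: Tam 2, Sato 6, Juma 3, Cruz 4, Mori 2, Blom 5, Varga 3, Kask 3.
Sato leads with 6 wins (next highest: 5).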